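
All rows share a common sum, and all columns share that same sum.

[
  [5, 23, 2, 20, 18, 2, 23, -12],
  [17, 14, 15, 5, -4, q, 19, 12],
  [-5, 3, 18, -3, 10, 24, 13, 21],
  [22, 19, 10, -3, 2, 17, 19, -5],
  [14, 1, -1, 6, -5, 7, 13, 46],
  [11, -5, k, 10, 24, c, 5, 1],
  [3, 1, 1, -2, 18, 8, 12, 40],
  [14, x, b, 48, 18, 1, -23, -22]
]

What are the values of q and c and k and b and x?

Rows 1 and 3 both sum to 81, so that's the common total.
The known cells in column 2 total 56, leaving 81 − 56 = 25 for the blank.
The known cells in row 2 total 78, leaving 81 − 78 = 3 for the blank.
The known cells in column 6 total 62, leaving 81 − 62 = 19 for the blank.
The known cells in row 8 total 61, leaving 81 − 61 = 20 for the blank.
The known cells in row 6 total 65, leaving 81 − 65 = 16 for the blank.

q = 3, c = 19, k = 16, b = 20, x = 25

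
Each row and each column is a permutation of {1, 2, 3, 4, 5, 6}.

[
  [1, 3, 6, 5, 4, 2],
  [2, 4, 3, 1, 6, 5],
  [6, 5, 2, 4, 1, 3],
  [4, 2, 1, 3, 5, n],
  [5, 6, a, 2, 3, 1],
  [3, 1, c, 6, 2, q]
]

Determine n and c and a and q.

Cell (5,3): row 5 already has {1, 2, 3, 5, 6} → 4.
For row 4, column 6: row 4 already has {1, 2, 3, 4, 5}; that leaves 6.
For row 6, column 6: column 6 already has {1, 2, 3, 5, 6}; that leaves 4.
At (row 6, col 3): row 6 already has {1, 2, 3, 4, 6}, so the value is 5.

n = 6, c = 5, a = 4, q = 4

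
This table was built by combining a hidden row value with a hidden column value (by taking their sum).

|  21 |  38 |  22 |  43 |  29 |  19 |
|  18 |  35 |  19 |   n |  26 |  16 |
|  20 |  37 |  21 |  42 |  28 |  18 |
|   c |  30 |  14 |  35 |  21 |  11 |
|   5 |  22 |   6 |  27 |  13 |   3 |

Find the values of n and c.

The difference between any two rows is the same in every column — this is an addition table with the headers hidden.
Row 2 minus row 1 is 19 − 22 = -3, so its entry in column 4 is 43 + (-3) = 40.
Row 4 minus row 1 is 14 − 22 = -8, so its entry in column 1 is 21 + (-8) = 13.

n = 40, c = 13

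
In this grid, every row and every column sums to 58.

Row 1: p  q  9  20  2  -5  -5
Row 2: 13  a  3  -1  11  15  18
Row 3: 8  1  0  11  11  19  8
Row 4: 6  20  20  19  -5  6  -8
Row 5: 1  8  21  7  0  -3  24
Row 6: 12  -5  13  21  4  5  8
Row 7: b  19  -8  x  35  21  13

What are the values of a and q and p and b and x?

a = -1, q = 16, p = 21, b = -3, x = -19

Row 2: 13 + 3 − 1 + 11 + 15 + 18 = 59, so its missing entry is 58 − 59 = -1.
Column 2: -1 + 1 + 20 + 8 − 5 + 19 = 42, so its missing entry is 58 − 42 = 16.
Row 1: 16 + 9 + 20 + 2 − 5 − 5 = 37, so its missing entry is 58 − 37 = 21.
Column 1: 21 + 13 + 8 + 6 + 1 + 12 = 61, so its missing entry is 58 − 61 = -3.
Row 7: -3 + 19 − 8 + 35 + 21 + 13 = 77, so its missing entry is 58 − 77 = -19.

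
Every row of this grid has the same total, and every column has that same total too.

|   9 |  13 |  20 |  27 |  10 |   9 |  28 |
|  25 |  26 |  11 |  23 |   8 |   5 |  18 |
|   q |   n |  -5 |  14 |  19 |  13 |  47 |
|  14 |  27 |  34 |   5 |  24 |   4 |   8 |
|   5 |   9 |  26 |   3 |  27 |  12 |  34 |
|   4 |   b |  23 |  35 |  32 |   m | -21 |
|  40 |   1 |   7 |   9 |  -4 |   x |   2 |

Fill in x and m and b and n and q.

x = 61, m = 12, b = 31, n = 9, q = 19

Rows 1 and 2 both sum to 116, so that's the common total.
Row 7: 40 + 1 + 7 + 9 − 4 + 2 = 55, so its missing entry is 116 − 55 = 61.
Column 6: 9 + 5 + 13 + 4 + 12 + 61 = 104, so its missing entry is 116 − 104 = 12.
Column 1: 9 + 25 + 14 + 5 + 4 + 40 = 97, so its missing entry is 116 − 97 = 19.
Row 3: 19 − 5 + 14 + 19 + 13 + 47 = 107, so its missing entry is 116 − 107 = 9.
Row 6: 4 + 23 + 35 + 32 + 12 − 21 = 85, so its missing entry is 116 − 85 = 31.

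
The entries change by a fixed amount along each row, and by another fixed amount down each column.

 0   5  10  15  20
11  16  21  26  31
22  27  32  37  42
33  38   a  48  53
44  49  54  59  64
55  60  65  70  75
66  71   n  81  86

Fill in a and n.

Along each row the entries change by 5 per step; down each column they change by 11.
Row 4: from 33 at column 1, stepping by 5 to column 3 gives 43.
Row 7: from 66 at column 1, stepping by 5 to column 3 gives 76.

a = 43, n = 76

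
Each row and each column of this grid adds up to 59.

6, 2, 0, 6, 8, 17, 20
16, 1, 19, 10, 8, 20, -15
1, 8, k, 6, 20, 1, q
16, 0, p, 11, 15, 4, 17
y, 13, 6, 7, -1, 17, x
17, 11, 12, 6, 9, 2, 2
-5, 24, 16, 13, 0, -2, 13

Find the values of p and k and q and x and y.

Column 1 has 6 + 16 + 1 + 16 + 17 − 5 = 51; the blank must be 59 − 51 = 8.
Row 5 has 8 + 13 + 6 + 7 − 1 + 17 = 50; the blank must be 59 − 50 = 9.
Column 7 has 20 − 15 + 17 + 9 + 2 + 13 = 46; the blank must be 59 − 46 = 13.
Row 3 has 1 + 8 + 6 + 20 + 1 + 13 = 49; the blank must be 59 − 49 = 10.
Row 4 has 16 + 0 + 11 + 15 + 4 + 17 = 63; the blank must be 59 − 63 = -4.

p = -4, k = 10, q = 13, x = 9, y = 8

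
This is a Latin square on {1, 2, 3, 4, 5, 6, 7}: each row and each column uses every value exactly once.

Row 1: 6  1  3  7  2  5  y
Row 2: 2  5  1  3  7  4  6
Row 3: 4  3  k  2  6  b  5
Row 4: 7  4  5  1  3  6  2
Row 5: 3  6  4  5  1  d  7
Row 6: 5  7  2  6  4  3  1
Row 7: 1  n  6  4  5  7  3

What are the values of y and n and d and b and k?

y = 4, n = 2, d = 2, b = 1, k = 7

For row 7, column 2: row 7 already has {1, 3, 4, 5, 6, 7}; that leaves 2.
Cell (1,7): row 1 already has {1, 2, 3, 5, 6, 7} → 4.
At (row 5, col 6): row 5 already has {1, 3, 4, 5, 6, 7}, so the value is 2.
Cell (3,3): column 3 already has {1, 2, 3, 4, 5, 6} → 7.
Cell (3,6): row 3 already has {2, 3, 4, 5, 6, 7} → 1.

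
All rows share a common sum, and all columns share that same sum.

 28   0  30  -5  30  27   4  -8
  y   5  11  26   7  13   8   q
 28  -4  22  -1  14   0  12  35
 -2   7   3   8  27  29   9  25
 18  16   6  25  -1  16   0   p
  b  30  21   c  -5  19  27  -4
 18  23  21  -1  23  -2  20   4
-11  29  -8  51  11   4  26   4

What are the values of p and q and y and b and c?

p = 26, q = 24, y = 12, b = 15, c = 3

Rows 1 and 3 both sum to 106, so that's the common total.
Column 4 has -5 + 26 − 1 + 8 + 25 − 1 + 51 = 103; the blank must be 106 − 103 = 3.
Row 6 has 30 + 21 + 3 − 5 + 19 + 27 − 4 = 91; the blank must be 106 − 91 = 15.
Column 1 has 28 + 28 − 2 + 18 + 15 + 18 − 11 = 94; the blank must be 106 − 94 = 12.
Row 2 has 12 + 5 + 11 + 26 + 7 + 13 + 8 = 82; the blank must be 106 − 82 = 24.
Row 5 has 18 + 16 + 6 + 25 − 1 + 16 + 0 = 80; the blank must be 106 − 80 = 26.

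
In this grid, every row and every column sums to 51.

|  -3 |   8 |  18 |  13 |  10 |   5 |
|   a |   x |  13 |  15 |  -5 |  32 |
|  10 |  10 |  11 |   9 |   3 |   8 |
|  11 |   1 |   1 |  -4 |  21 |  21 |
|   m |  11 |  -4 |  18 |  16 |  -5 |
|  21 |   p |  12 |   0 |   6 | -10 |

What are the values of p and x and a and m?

Row 5: 11 − 4 + 18 + 16 − 5 = 36, so its missing entry is 51 − 36 = 15.
Column 1: -3 + 10 + 11 + 15 + 21 = 54, so its missing entry is 51 − 54 = -3.
Row 2: -3 + 13 + 15 − 5 + 32 = 52, so its missing entry is 51 − 52 = -1.
Row 6: 21 + 12 + 0 + 6 − 10 = 29, so its missing entry is 51 − 29 = 22.

p = 22, x = -1, a = -3, m = 15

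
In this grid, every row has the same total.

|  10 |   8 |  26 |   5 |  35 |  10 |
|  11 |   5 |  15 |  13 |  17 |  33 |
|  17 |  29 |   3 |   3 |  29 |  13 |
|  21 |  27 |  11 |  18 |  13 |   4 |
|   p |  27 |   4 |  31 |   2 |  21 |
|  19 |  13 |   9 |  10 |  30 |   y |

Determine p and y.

p = 9, y = 13

Row 1 sums to 94 and so does row 2; that's the common total.
In row 5 the known cells total 85, leaving 94 − 85 = 9.
In row 6 the known cells total 81, leaving 94 − 81 = 13.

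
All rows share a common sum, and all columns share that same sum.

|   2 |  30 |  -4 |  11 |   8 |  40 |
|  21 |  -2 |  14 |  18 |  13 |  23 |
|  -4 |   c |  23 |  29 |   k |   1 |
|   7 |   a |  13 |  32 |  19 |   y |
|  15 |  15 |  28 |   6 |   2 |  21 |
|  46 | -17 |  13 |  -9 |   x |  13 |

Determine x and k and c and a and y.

x = 41, k = 4, c = 34, a = 27, y = -11

Rows 1 and 2 both sum to 87, so that's the common total.
Row 6: 46 − 17 + 13 − 9 + 13 = 46, so its missing entry is 87 − 46 = 41.
Column 5: 8 + 13 + 19 + 2 + 41 = 83, so its missing entry is 87 − 83 = 4.
Row 3: -4 + 23 + 29 + 4 + 1 = 53, so its missing entry is 87 − 53 = 34.
Column 2: 30 − 2 + 34 + 15 − 17 = 60, so its missing entry is 87 − 60 = 27.
Row 4: 7 + 27 + 13 + 32 + 19 = 98, so its missing entry is 87 − 98 = -11.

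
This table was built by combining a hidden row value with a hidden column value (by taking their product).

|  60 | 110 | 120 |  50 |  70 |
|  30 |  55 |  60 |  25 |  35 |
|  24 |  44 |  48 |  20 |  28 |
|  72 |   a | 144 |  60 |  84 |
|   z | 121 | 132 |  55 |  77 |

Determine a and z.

a = 132, z = 66

Each row is a constant multiple of every other row — this is a multiplication table with the headers hidden.
Row 4 is 144/120 = 6/5 times row 1, so its entry in column 2 is 110 × 6/5 = 132.
Row 5 is 132/120 = 11/10 times row 1, so its entry in column 1 is 60 × 11/10 = 66.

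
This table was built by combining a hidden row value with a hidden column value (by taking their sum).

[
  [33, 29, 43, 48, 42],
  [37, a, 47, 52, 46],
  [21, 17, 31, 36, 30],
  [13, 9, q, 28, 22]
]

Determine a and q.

The difference between any two rows is the same in every column — this is an addition table with the headers hidden.
Row 2 minus row 1 is 52 − 48 = 4, so its entry in column 2 is 29 + 4 = 33.
Row 4 minus row 1 is 28 − 48 = -20, so its entry in column 3 is 43 + (-20) = 23.

a = 33, q = 23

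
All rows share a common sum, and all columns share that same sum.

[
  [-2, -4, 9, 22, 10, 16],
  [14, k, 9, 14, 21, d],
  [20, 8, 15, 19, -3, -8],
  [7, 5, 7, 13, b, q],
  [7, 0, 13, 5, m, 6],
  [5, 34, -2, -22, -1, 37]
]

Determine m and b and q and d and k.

Rows 1 and 3 both sum to 51, so that's the common total.
Row 5: 7 + 0 + 13 + 5 + 6 = 31, so its missing entry is 51 − 31 = 20.
Column 5: 10 + 21 − 3 + 20 − 1 = 47, so its missing entry is 51 − 47 = 4.
Column 2: -4 + 8 + 5 + 0 + 34 = 43, so its missing entry is 51 − 43 = 8.
Row 2: 14 + 8 + 9 + 14 + 21 = 66, so its missing entry is 51 − 66 = -15.
Row 4: 7 + 5 + 7 + 13 + 4 = 36, so its missing entry is 51 − 36 = 15.

m = 20, b = 4, q = 15, d = -15, k = 8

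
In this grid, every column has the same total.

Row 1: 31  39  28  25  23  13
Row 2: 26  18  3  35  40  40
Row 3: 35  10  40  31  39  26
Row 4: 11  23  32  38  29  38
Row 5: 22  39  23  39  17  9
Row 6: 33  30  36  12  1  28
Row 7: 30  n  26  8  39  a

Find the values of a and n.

a = 34, n = 29

Columns 4 and 5 both add up to 188, so every column sums to 188.
Column 6: 13 + 40 + 26 + 38 + 9 + 28 = 154, so the missing entry is 188 − 154 = 34.
Column 2: 39 + 18 + 10 + 23 + 39 + 30 = 159, so the missing entry is 188 − 159 = 29.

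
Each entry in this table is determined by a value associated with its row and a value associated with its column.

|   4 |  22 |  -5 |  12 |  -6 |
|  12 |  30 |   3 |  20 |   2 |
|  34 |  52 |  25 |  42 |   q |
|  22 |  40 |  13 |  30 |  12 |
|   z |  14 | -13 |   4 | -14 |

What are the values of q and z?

The difference between any two rows is the same in every column — this is an addition table with the headers hidden.
Row 3 minus row 1 is 42 − 12 = 30, so its entry in column 5 is -6 + 30 = 24.
Row 5 minus row 1 is 4 − 12 = -8, so its entry in column 1 is 4 + (-8) = -4.

q = 24, z = -4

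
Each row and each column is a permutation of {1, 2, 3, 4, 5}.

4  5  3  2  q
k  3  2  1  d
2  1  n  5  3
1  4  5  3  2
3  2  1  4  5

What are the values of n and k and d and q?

n = 4, k = 5, d = 4, q = 1

For row 2, column 1: column 1 already has {1, 2, 3, 4}; that leaves 5.
At (row 1, col 5): row 1 already has {2, 3, 4, 5}, so the value is 1.
At (row 2, col 5): row 2 already has {1, 2, 3, 5}, so the value is 4.
For row 3, column 3: row 3 already has {1, 2, 3, 5}; that leaves 4.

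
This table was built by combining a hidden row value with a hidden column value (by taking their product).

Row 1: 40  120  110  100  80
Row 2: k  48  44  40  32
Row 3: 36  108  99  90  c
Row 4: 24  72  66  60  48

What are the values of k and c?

k = 16, c = 72

Each row is a constant multiple of every other row — this is a multiplication table with the headers hidden.
Row 2 is 44/110 = 2/5 times row 1, so its entry in column 1 is 40 × 2/5 = 16.
Row 3 is 99/110 = 9/10 times row 1, so its entry in column 5 is 80 × 9/10 = 72.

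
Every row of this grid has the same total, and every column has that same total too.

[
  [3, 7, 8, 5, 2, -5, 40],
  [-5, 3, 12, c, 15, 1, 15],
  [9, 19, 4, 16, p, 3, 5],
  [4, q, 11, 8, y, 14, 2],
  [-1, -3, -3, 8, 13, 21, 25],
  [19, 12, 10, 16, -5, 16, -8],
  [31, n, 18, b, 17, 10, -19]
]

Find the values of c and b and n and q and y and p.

c = 19, b = -12, n = 15, q = 7, y = 14, p = 4

Rows 1 and 5 both sum to 60, so that's the common total.
Row 3 has 9 + 19 + 4 + 16 + 3 + 5 = 56; the blank must be 60 − 56 = 4.
Column 5 has 2 + 15 + 4 + 13 − 5 + 17 = 46; the blank must be 60 − 46 = 14.
Row 4 has 4 + 11 + 8 + 14 + 14 + 2 = 53; the blank must be 60 − 53 = 7.
Column 2 has 7 + 3 + 19 + 7 − 3 + 12 = 45; the blank must be 60 − 45 = 15.
Row 7 has 31 + 15 + 18 + 17 + 10 − 19 = 72; the blank must be 60 − 72 = -12.
Row 2 has -5 + 3 + 12 + 15 + 1 + 15 = 41; the blank must be 60 − 41 = 19.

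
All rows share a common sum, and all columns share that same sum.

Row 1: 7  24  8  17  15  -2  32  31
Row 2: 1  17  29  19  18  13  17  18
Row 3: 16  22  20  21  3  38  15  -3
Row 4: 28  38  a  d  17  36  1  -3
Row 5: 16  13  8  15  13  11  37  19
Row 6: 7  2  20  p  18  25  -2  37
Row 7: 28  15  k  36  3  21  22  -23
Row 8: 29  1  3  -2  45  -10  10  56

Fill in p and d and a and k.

Rows 1 and 2 both sum to 132, so that's the common total.
The known cells in row 6 total 107, leaving 132 − 107 = 25 for the blank.
The known cells in column 4 total 131, leaving 132 − 131 = 1 for the blank.
The known cells in row 4 total 118, leaving 132 − 118 = 14 for the blank.
The known cells in row 7 total 102, leaving 132 − 102 = 30 for the blank.

p = 25, d = 1, a = 14, k = 30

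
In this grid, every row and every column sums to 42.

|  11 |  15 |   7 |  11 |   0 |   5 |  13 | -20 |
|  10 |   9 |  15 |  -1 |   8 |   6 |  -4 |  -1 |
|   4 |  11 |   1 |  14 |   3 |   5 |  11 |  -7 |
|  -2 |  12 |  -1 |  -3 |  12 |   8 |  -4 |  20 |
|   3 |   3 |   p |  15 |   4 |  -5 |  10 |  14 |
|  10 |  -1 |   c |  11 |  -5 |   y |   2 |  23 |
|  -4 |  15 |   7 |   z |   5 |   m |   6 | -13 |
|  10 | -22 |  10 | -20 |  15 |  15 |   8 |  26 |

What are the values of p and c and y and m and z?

p = -2, c = 5, y = -3, m = 11, z = 15

Row 5: 3 + 3 + 15 + 4 − 5 + 10 + 14 = 44, so its missing entry is 42 − 44 = -2.
Column 4: 11 − 1 + 14 − 3 + 15 + 11 − 20 = 27, so its missing entry is 42 − 27 = 15.
Row 7: -4 + 15 + 7 + 15 + 5 + 6 − 13 = 31, so its missing entry is 42 − 31 = 11.
Column 6: 5 + 6 + 5 + 8 − 5 + 11 + 15 = 45, so its missing entry is 42 − 45 = -3.
Row 6: 10 − 1 + 11 − 5 − 3 + 2 + 23 = 37, so its missing entry is 42 − 37 = 5.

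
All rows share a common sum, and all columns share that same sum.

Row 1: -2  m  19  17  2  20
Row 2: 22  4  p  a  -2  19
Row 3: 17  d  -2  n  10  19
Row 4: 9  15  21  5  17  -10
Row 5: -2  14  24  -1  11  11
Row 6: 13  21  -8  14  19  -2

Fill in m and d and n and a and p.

Rows 4 and 5 both sum to 57, so that's the common total.
Row 1 has -2 + 19 + 17 + 2 + 20 = 56; the blank must be 57 − 56 = 1.
Column 3 has 19 − 2 + 21 + 24 − 8 = 54; the blank must be 57 − 54 = 3.
Column 2 has 1 + 4 + 15 + 14 + 21 = 55; the blank must be 57 − 55 = 2.
Row 3 has 17 + 2 − 2 + 10 + 19 = 46; the blank must be 57 − 46 = 11.
Row 2 has 22 + 4 + 3 − 2 + 19 = 46; the blank must be 57 − 46 = 11.

m = 1, d = 2, n = 11, a = 11, p = 3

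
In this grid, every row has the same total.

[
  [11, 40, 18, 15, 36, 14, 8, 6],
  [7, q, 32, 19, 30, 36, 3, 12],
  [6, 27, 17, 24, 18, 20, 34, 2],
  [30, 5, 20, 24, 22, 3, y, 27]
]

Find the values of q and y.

Row 1 sums to 148 and so does row 3; that's the common total.
In row 2 the known cells total 139, leaving 148 − 139 = 9.
In row 4 the known cells total 131, leaving 148 − 131 = 17.

q = 9, y = 17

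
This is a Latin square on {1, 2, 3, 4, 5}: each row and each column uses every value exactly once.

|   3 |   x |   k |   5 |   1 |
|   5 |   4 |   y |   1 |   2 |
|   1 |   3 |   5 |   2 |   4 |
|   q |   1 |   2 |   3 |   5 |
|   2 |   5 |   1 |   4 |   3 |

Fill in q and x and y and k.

q = 4, x = 2, y = 3, k = 4

Cell (1,2): column 2 already has {1, 3, 4, 5} → 2.
Cell (1,3): row 1 already has {1, 2, 3, 5} → 4.
At (row 2, col 3): row 2 already has {1, 2, 4, 5}, so the value is 3.
For row 4, column 1: row 4 already has {1, 2, 3, 5}; that leaves 4.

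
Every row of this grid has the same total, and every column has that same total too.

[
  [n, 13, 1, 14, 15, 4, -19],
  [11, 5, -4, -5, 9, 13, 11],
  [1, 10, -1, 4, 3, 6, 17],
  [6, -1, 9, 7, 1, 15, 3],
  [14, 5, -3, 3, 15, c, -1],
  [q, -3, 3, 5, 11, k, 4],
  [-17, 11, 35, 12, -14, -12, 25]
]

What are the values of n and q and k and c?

n = 12, q = 13, k = 7, c = 7

Rows 2 and 3 both sum to 40, so that's the common total.
Row 5: 14 + 5 − 3 + 3 + 15 − 1 = 33, so its missing entry is 40 − 33 = 7.
Column 6: 4 + 13 + 6 + 15 + 7 − 12 = 33, so its missing entry is 40 − 33 = 7.
Row 6: -3 + 3 + 5 + 11 + 7 + 4 = 27, so its missing entry is 40 − 27 = 13.
Row 1: 13 + 1 + 14 + 15 + 4 − 19 = 28, so its missing entry is 40 − 28 = 12.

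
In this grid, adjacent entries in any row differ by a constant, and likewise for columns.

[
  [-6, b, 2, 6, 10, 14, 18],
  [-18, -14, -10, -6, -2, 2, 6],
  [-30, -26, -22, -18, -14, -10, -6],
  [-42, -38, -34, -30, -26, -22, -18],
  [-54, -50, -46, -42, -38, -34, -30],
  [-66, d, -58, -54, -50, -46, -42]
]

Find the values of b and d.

Along each row the entries change by 4 per step; down each column they change by -12.
Row 1: from -6 at column 1, stepping by 4 to column 2 gives -2.
Row 6: from -66 at column 1, stepping by 4 to column 2 gives -62.

b = -2, d = -62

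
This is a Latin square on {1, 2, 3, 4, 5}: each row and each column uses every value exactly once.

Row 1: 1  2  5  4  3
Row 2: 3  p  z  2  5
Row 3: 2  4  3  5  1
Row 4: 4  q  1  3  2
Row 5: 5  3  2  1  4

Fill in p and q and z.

At (row 4, col 2): row 4 already has {1, 2, 3, 4}, so the value is 5.
Cell (2,2): column 2 already has {2, 3, 4, 5} → 1.
Cell (2,3): row 2 already has {1, 2, 3, 5} → 4.

p = 1, q = 5, z = 4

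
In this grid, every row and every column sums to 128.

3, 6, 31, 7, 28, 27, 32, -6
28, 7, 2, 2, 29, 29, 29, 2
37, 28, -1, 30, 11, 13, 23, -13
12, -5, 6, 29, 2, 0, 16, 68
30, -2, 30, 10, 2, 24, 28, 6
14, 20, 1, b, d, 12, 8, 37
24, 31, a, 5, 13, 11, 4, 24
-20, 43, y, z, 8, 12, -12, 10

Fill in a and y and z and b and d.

Row 7 has 24 + 31 + 5 + 13 + 11 + 4 + 24 = 112; the blank must be 128 − 112 = 16.
Column 5 has 28 + 29 + 11 + 2 + 2 + 13 + 8 = 93; the blank must be 128 − 93 = 35.
Column 3 has 31 + 2 − 1 + 6 + 30 + 1 + 16 = 85; the blank must be 128 − 85 = 43.
Row 8 has -20 + 43 + 43 + 8 + 12 − 12 + 10 = 84; the blank must be 128 − 84 = 44.
Row 6 has 14 + 20 + 1 + 35 + 12 + 8 + 37 = 127; the blank must be 128 − 127 = 1.

a = 16, y = 43, z = 44, b = 1, d = 35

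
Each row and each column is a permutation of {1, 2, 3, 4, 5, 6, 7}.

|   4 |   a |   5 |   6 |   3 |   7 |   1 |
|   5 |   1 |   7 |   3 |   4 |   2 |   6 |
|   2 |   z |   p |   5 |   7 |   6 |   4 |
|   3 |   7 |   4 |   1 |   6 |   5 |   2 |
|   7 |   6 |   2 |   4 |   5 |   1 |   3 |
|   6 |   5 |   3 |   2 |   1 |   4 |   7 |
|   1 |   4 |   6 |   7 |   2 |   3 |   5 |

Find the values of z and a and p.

For row 1, column 2: row 1 already has {1, 3, 4, 5, 6, 7}; that leaves 2.
For row 3, column 2: column 2 already has {1, 2, 4, 5, 6, 7}; that leaves 3.
For row 3, column 3: row 3 already has {2, 3, 4, 5, 6, 7}; that leaves 1.

z = 3, a = 2, p = 1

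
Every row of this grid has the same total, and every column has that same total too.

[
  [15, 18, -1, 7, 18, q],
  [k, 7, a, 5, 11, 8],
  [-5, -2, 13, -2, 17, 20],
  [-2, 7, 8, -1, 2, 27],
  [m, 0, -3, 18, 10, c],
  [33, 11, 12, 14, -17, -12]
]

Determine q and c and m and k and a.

q = -16, c = 14, m = 2, k = -2, a = 12

Rows 3 and 4 both sum to 41, so that's the common total.
Column 3 has -1 + 13 + 8 − 3 + 12 = 29; the blank must be 41 − 29 = 12.
Row 1 has 15 + 18 − 1 + 7 + 18 = 57; the blank must be 41 − 57 = -16.
Column 6 has -16 + 8 + 20 + 27 − 12 = 27; the blank must be 41 − 27 = 14.
Row 5 has 0 − 3 + 18 + 10 + 14 = 39; the blank must be 41 − 39 = 2.
Row 2 has 7 + 12 + 5 + 11 + 8 = 43; the blank must be 41 − 43 = -2.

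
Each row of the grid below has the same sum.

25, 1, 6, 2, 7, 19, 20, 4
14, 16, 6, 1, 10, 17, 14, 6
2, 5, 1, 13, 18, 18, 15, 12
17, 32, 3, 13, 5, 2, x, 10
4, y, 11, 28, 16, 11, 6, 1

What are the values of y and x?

The complete rows each total 84.
Row 5 is missing 84 − 77 = 7 (since 4 + 11 + 28 + 16 + 11 + 6 + 1 = 77).
Row 4 is missing 84 − 82 = 2 (since 17 + 32 + 3 + 13 + 5 + 2 + 10 = 82).

y = 7, x = 2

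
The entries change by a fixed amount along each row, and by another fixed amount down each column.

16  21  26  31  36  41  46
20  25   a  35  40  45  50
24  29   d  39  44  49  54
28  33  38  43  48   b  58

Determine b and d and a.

Along each row the entries change by 5 per step; down each column they change by 4.
Row 4: from 28 at column 1, stepping by 5 to column 6 gives 53.
Row 3: from 24 at column 1, stepping by 5 to column 3 gives 34.
Row 2: from 20 at column 1, stepping by 5 to column 3 gives 30.

b = 53, d = 34, a = 30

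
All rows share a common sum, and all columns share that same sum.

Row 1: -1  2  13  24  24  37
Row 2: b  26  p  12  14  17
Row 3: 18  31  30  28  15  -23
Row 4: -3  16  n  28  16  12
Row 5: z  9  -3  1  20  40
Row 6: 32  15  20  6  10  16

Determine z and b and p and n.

z = 32, b = 21, p = 9, n = 30

Rows 1 and 3 both sum to 99, so that's the common total.
Row 5 has 9 − 3 + 1 + 20 + 40 = 67; the blank must be 99 − 67 = 32.
Column 1 has -1 + 18 − 3 + 32 + 32 = 78; the blank must be 99 − 78 = 21.
Row 2 has 21 + 26 + 12 + 14 + 17 = 90; the blank must be 99 − 90 = 9.
Row 4 has -3 + 16 + 28 + 16 + 12 = 69; the blank must be 99 − 69 = 30.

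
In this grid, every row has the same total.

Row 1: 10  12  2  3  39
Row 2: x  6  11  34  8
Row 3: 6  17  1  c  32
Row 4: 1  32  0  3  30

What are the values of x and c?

Rows 1 and 4 both add up to 66, so every row sums to 66.
Row 2: 6 + 11 + 34 + 8 = 59, so the missing entry is 66 − 59 = 7.
Row 3: 6 + 17 + 1 + 32 = 56, so the missing entry is 66 − 56 = 10.

x = 7, c = 10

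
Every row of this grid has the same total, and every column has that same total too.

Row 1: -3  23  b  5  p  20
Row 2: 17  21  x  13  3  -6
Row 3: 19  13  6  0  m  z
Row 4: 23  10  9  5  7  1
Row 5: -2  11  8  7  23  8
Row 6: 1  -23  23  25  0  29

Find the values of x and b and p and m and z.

Rows 4 and 5 both sum to 55, so that's the common total.
Row 2 has 17 + 21 + 13 + 3 − 6 = 48; the blank must be 55 − 48 = 7.
Column 3 has 7 + 6 + 9 + 8 + 23 = 53; the blank must be 55 − 53 = 2.
Row 1 has -3 + 23 + 2 + 5 + 20 = 47; the blank must be 55 − 47 = 8.
Column 5 has 8 + 3 + 7 + 23 + 0 = 41; the blank must be 55 − 41 = 14.
Row 3 has 19 + 13 + 6 + 0 + 14 = 52; the blank must be 55 − 52 = 3.

x = 7, b = 2, p = 8, m = 14, z = 3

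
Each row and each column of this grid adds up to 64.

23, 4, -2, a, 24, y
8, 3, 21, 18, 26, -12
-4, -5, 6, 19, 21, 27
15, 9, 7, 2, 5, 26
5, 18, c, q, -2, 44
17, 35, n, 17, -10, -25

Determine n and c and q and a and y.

n = 30, c = 2, q = -3, a = 11, y = 4

Column 6: -12 + 27 + 26 + 44 − 25 = 60, so its missing entry is 64 − 60 = 4.
Row 1: 23 + 4 − 2 + 24 + 4 = 53, so its missing entry is 64 − 53 = 11.
Column 4: 11 + 18 + 19 + 2 + 17 = 67, so its missing entry is 64 − 67 = -3.
Row 5: 5 + 18 − 3 − 2 + 44 = 62, so its missing entry is 64 − 62 = 2.
Row 6: 17 + 35 + 17 − 10 − 25 = 34, so its missing entry is 64 − 34 = 30.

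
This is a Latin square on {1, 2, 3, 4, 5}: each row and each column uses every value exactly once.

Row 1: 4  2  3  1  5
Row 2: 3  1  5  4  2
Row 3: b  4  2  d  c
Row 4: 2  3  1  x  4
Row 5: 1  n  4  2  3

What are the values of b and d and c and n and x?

For row 3, column 5: column 5 already has {2, 3, 4, 5}; that leaves 1.
At (row 3, col 1): column 1 already has {1, 2, 3, 4}, so the value is 5.
At (row 3, col 4): row 3 already has {1, 2, 4, 5}, so the value is 3.
For row 4, column 4: row 4 already has {1, 2, 3, 4}; that leaves 5.
At (row 5, col 2): row 5 already has {1, 2, 3, 4}, so the value is 5.

b = 5, d = 3, c = 1, n = 5, x = 5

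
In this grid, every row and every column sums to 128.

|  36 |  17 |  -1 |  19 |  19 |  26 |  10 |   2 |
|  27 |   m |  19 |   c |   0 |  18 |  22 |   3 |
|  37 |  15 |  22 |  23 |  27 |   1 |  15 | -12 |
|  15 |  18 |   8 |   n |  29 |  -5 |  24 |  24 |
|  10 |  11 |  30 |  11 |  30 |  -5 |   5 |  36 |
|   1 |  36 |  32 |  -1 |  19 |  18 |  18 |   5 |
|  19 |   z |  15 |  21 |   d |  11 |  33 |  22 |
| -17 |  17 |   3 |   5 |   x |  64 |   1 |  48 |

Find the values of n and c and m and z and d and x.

Row 8: -17 + 17 + 3 + 5 + 64 + 1 + 48 = 121, so its missing entry is 128 − 121 = 7.
Column 5: 19 + 0 + 27 + 29 + 30 + 19 + 7 = 131, so its missing entry is 128 − 131 = -3.
Row 7: 19 + 15 + 21 − 3 + 11 + 33 + 22 = 118, so its missing entry is 128 − 118 = 10.
Column 2: 17 + 15 + 18 + 11 + 36 + 10 + 17 = 124, so its missing entry is 128 − 124 = 4.
Row 4: 15 + 18 + 8 + 29 − 5 + 24 + 24 = 113, so its missing entry is 128 − 113 = 15.
Row 2: 27 + 4 + 19 + 0 + 18 + 22 + 3 = 93, so its missing entry is 128 − 93 = 35.

n = 15, c = 35, m = 4, z = 10, d = -3, x = 7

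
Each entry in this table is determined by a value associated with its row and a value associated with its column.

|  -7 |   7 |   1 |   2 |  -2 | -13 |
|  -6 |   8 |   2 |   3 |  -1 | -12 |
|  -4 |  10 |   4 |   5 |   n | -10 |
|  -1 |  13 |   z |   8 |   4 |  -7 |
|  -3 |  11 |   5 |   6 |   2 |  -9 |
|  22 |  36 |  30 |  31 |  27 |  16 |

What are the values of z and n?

The difference between any two rows is the same in every column — this is an addition table with the headers hidden.
Row 4 minus row 1 is -7 − (-13) = 6, so its entry in column 3 is 1 + 6 = 7.
Row 3 minus row 1 is -10 − (-13) = 3, so its entry in column 5 is -2 + 3 = 1.

z = 7, n = 1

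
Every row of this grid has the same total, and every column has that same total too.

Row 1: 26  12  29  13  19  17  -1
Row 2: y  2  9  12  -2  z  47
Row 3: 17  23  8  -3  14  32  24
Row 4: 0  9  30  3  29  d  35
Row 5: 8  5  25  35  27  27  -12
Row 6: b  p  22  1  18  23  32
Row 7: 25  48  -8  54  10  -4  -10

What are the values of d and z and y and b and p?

d = 9, z = 11, y = 36, b = 3, p = 16

Rows 1 and 3 both sum to 115, so that's the common total.
The known cells in column 2 total 99, leaving 115 − 99 = 16 for the blank.
The known cells in row 6 total 112, leaving 115 − 112 = 3 for the blank.
The known cells in column 1 total 79, leaving 115 − 79 = 36 for the blank.
The known cells in row 2 total 104, leaving 115 − 104 = 11 for the blank.
The known cells in row 4 total 106, leaving 115 − 106 = 9 for the blank.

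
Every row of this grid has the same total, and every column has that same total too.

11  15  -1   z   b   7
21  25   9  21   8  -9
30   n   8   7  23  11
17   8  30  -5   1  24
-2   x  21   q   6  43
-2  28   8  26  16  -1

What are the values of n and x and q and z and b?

n = -4, x = 3, q = 4, z = 22, b = 21

Rows 2 and 4 both sum to 75, so that's the common total.
Column 5: 8 + 23 + 1 + 6 + 16 = 54, so its missing entry is 75 − 54 = 21.
Row 3: 30 + 8 + 7 + 23 + 11 = 79, so its missing entry is 75 − 79 = -4.
Row 1: 11 + 15 − 1 + 21 + 7 = 53, so its missing entry is 75 − 53 = 22.
Column 4: 22 + 21 + 7 − 5 + 26 = 71, so its missing entry is 75 − 71 = 4.
Row 5: -2 + 21 + 4 + 6 + 43 = 72, so its missing entry is 75 − 72 = 3.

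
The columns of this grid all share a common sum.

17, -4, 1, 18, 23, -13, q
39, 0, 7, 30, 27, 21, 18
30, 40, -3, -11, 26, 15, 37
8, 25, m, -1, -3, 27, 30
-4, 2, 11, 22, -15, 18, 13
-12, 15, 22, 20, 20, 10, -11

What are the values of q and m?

q = -9, m = 40

The complete columns each total 78.
Column 7 is missing 78 − 87 = -9 (since 18 + 37 + 30 + 13 − 11 = 87).
Column 3 is missing 78 − 38 = 40 (since 1 + 7 − 3 + 11 + 22 = 38).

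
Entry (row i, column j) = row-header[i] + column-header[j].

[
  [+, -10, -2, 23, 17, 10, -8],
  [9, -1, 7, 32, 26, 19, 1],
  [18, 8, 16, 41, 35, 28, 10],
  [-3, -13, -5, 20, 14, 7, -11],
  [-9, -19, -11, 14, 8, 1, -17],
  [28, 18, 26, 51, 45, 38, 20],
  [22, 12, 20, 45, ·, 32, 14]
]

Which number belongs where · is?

22 + 17 = 39.

39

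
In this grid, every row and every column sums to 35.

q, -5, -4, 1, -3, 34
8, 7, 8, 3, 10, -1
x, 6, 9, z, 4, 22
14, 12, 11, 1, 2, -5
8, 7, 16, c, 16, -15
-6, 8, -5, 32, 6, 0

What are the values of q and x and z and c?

Row 5 has 8 + 7 + 16 + 16 − 15 = 32; the blank must be 35 − 32 = 3.
Column 4 has 1 + 3 + 1 + 3 + 32 = 40; the blank must be 35 − 40 = -5.
Row 3 has 6 + 9 − 5 + 4 + 22 = 36; the blank must be 35 − 36 = -1.
Row 1 has -5 − 4 + 1 − 3 + 34 = 23; the blank must be 35 − 23 = 12.

q = 12, x = -1, z = -5, c = 3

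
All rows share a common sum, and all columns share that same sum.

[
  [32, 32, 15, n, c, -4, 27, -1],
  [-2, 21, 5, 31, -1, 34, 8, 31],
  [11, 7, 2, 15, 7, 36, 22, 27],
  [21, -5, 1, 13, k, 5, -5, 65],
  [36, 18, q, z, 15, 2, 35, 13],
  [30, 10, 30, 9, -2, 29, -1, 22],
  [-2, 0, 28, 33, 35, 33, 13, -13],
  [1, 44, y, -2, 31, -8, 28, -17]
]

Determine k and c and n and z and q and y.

Rows 2 and 3 both sum to 127, so that's the common total.
The known cells in row 4 total 95, leaving 127 − 95 = 32 for the blank.
The known cells in column 5 total 117, leaving 127 − 117 = 10 for the blank.
The known cells in row 1 total 111, leaving 127 − 111 = 16 for the blank.
The known cells in column 4 total 115, leaving 127 − 115 = 12 for the blank.
The known cells in row 5 total 131, leaving 127 − 131 = -4 for the blank.
The known cells in row 8 total 77, leaving 127 − 77 = 50 for the blank.

k = 32, c = 10, n = 16, z = 12, q = -4, y = 50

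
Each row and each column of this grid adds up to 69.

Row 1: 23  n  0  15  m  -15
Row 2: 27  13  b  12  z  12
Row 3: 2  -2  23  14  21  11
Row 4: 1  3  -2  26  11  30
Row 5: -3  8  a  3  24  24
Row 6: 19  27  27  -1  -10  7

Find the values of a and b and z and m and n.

Column 2: 13 − 2 + 3 + 8 + 27 = 49, so its missing entry is 69 − 49 = 20.
Row 1: 23 + 20 + 0 + 15 − 15 = 43, so its missing entry is 69 − 43 = 26.
Column 5: 26 + 21 + 11 + 24 − 10 = 72, so its missing entry is 69 − 72 = -3.
Row 2: 27 + 13 + 12 − 3 + 12 = 61, so its missing entry is 69 − 61 = 8.
Row 5: -3 + 8 + 3 + 24 + 24 = 56, so its missing entry is 69 − 56 = 13.

a = 13, b = 8, z = -3, m = 26, n = 20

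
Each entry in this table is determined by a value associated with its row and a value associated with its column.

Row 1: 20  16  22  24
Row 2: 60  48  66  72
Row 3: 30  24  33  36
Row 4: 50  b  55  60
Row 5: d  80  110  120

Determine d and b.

Each row is a constant multiple of every other row — this is a multiplication table with the headers hidden.
Row 5 is 120/24 = 5/1 times row 1, so its entry in column 1 is 20 × 5/1 = 100.
Row 4 is 60/24 = 5/2 times row 1, so its entry in column 2 is 16 × 5/2 = 40.

d = 100, b = 40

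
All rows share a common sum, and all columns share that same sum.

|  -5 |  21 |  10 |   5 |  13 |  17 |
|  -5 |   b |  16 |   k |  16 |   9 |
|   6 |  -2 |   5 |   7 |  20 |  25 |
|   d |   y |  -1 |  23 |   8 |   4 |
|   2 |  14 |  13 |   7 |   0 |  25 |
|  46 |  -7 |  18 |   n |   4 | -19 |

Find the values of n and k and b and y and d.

Rows 1 and 3 both sum to 61, so that's the common total.
The known cells in column 1 total 44, leaving 61 − 44 = 17 for the blank.
The known cells in row 4 total 51, leaving 61 − 51 = 10 for the blank.
The known cells in column 2 total 36, leaving 61 − 36 = 25 for the blank.
The known cells in row 6 total 42, leaving 61 − 42 = 19 for the blank.
The known cells in row 2 total 61, leaving 61 − 61 = 0 for the blank.

n = 19, k = 0, b = 25, y = 10, d = 17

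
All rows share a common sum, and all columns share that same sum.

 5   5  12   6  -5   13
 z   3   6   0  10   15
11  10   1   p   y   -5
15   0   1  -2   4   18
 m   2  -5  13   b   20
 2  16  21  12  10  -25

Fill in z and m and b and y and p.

Rows 1 and 4 both sum to 36, so that's the common total.
Column 4: 6 + 0 − 2 + 13 + 12 = 29, so its missing entry is 36 − 29 = 7.
Row 3: 11 + 10 + 1 + 7 − 5 = 24, so its missing entry is 36 − 24 = 12.
Column 5: -5 + 10 + 12 + 4 + 10 = 31, so its missing entry is 36 − 31 = 5.
Row 5: 2 − 5 + 13 + 5 + 20 = 35, so its missing entry is 36 − 35 = 1.
Row 2: 3 + 6 + 0 + 10 + 15 = 34, so its missing entry is 36 − 34 = 2.

z = 2, m = 1, b = 5, y = 12, p = 7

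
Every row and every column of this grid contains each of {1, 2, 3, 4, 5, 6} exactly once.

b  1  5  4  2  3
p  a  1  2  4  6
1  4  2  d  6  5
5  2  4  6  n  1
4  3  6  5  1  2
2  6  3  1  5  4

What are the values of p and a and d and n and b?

p = 3, a = 5, d = 3, n = 3, b = 6

Cell (4,5): row 4 already has {1, 2, 4, 5, 6} → 3.
Cell (1,1): row 1 already has {1, 2, 3, 4, 5} → 6.
Cell (2,2): column 2 already has {1, 2, 3, 4, 6} → 5.
At (row 3, col 4): row 3 already has {1, 2, 4, 5, 6}, so the value is 3.
For row 2, column 1: row 2 already has {1, 2, 4, 5, 6}; that leaves 3.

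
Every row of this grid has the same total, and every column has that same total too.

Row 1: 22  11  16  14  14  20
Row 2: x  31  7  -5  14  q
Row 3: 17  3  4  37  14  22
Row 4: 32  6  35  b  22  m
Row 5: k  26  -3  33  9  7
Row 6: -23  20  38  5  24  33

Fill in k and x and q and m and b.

Rows 1 and 3 both sum to 97, so that's the common total.
Row 5: 26 − 3 + 33 + 9 + 7 = 72, so its missing entry is 97 − 72 = 25.
Column 4: 14 − 5 + 37 + 33 + 5 = 84, so its missing entry is 97 − 84 = 13.
Column 1: 22 + 17 + 32 + 25 − 23 = 73, so its missing entry is 97 − 73 = 24.
Row 2: 24 + 31 + 7 − 5 + 14 = 71, so its missing entry is 97 − 71 = 26.
Row 4: 32 + 6 + 35 + 13 + 22 = 108, so its missing entry is 97 − 108 = -11.

k = 25, x = 24, q = 26, m = -11, b = 13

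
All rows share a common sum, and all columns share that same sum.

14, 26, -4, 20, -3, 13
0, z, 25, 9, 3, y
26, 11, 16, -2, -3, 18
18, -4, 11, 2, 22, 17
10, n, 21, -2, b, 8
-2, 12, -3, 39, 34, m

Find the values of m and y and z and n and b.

Rows 1 and 3 both sum to 66, so that's the common total.
Column 5: -3 + 3 − 3 + 22 + 34 = 53, so its missing entry is 66 − 53 = 13.
Row 6: -2 + 12 − 3 + 39 + 34 = 80, so its missing entry is 66 − 80 = -14.
Column 6: 13 + 18 + 17 + 8 − 14 = 42, so its missing entry is 66 − 42 = 24.
Row 2: 0 + 25 + 9 + 3 + 24 = 61, so its missing entry is 66 − 61 = 5.
Row 5: 10 + 21 − 2 + 13 + 8 = 50, so its missing entry is 66 − 50 = 16.

m = -14, y = 24, z = 5, n = 16, b = 13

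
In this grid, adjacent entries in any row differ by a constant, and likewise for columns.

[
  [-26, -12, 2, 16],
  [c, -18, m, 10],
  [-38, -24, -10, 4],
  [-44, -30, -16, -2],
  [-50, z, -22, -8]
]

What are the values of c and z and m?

Along each row the entries change by 14 per step; down each column they change by -6.
Row 2: from -18 at column 2, stepping by 14 to column 1 gives -32.
Row 5: from -50 at column 1, stepping by 14 to column 2 gives -36.
Row 2: from -18 at column 2, stepping by 14 to column 3 gives -4.

c = -32, z = -36, m = -4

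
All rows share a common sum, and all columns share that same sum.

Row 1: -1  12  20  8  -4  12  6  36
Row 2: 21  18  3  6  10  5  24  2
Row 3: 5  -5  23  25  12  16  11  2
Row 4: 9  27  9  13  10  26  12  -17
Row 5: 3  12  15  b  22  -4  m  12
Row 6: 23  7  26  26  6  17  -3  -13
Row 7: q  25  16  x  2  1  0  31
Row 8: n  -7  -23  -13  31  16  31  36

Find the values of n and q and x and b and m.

Rows 1 and 2 both sum to 89, so that's the common total.
The known cells in row 8 total 71, leaving 89 − 71 = 18 for the blank.
The known cells in column 7 total 81, leaving 89 − 81 = 8 for the blank.
The known cells in row 5 total 68, leaving 89 − 68 = 21 for the blank.
The known cells in column 1 total 78, leaving 89 − 78 = 11 for the blank.
The known cells in row 7 total 86, leaving 89 − 86 = 3 for the blank.

n = 18, q = 11, x = 3, b = 21, m = 8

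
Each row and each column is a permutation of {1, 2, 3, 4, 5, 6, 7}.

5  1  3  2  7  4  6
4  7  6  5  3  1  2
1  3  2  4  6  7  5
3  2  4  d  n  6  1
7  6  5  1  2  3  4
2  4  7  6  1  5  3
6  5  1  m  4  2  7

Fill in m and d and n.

For row 7, column 4: row 7 already has {1, 2, 4, 5, 6, 7}; that leaves 3.
At (row 4, col 4): column 4 already has {1, 2, 3, 4, 5, 6}, so the value is 7.
At (row 4, col 5): row 4 already has {1, 2, 3, 4, 6, 7}, so the value is 5.

m = 3, d = 7, n = 5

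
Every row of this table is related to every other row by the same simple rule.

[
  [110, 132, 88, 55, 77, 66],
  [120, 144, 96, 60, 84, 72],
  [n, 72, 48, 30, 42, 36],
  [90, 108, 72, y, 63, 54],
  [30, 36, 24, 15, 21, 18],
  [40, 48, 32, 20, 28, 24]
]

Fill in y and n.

y = 45, n = 60

Each row is a constant multiple of every other row — this is a multiplication table with the headers hidden.
Row 4 is 108/132 = 9/11 times row 1, so its entry in column 4 is 55 × 9/11 = 45.
Row 3 is 72/132 = 6/11 times row 1, so its entry in column 1 is 110 × 6/11 = 60.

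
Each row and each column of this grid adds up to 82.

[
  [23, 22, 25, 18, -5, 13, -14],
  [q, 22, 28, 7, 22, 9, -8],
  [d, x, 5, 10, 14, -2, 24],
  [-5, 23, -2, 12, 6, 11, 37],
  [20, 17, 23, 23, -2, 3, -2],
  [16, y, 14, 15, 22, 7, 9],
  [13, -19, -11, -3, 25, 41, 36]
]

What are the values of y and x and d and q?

Row 2 has 22 + 28 + 7 + 22 + 9 − 8 = 80; the blank must be 82 − 80 = 2.
Column 1 has 23 + 2 − 5 + 20 + 16 + 13 = 69; the blank must be 82 − 69 = 13.
Row 3 has 13 + 5 + 10 + 14 − 2 + 24 = 64; the blank must be 82 − 64 = 18.
Row 6 has 16 + 14 + 15 + 22 + 7 + 9 = 83; the blank must be 82 − 83 = -1.

y = -1, x = 18, d = 13, q = 2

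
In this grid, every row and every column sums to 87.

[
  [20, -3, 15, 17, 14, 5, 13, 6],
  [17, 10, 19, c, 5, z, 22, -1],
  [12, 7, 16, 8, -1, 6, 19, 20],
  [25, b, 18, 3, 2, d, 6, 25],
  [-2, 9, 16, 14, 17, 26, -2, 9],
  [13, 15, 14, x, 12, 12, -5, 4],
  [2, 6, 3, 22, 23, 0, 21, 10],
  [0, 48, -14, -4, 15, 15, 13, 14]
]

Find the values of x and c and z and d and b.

Column 2 has -3 + 10 + 7 + 9 + 15 + 6 + 48 = 92; the blank must be 87 − 92 = -5.
Row 6 has 13 + 15 + 14 + 12 + 12 − 5 + 4 = 65; the blank must be 87 − 65 = 22.
Column 4 has 17 + 8 + 3 + 14 + 22 + 22 − 4 = 82; the blank must be 87 − 82 = 5.
Row 2 has 17 + 10 + 19 + 5 + 5 + 22 − 1 = 77; the blank must be 87 − 77 = 10.
Row 4 has 25 − 5 + 18 + 3 + 2 + 6 + 25 = 74; the blank must be 87 − 74 = 13.

x = 22, c = 5, z = 10, d = 13, b = -5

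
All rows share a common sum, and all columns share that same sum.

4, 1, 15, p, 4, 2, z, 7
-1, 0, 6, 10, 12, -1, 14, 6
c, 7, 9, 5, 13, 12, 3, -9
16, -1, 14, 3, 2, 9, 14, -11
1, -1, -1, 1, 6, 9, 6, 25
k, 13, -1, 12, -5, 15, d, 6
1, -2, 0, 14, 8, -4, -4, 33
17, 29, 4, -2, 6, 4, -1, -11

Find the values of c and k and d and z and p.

c = 6, k = 2, d = 4, z = 10, p = 3

Rows 2 and 4 both sum to 46, so that's the common total.
Column 4 has 10 + 5 + 3 + 1 + 12 + 14 − 2 = 43; the blank must be 46 − 43 = 3.
Row 3 has 7 + 9 + 5 + 13 + 12 + 3 − 9 = 40; the blank must be 46 − 40 = 6.
Row 1 has 4 + 1 + 15 + 3 + 4 + 2 + 7 = 36; the blank must be 46 − 36 = 10.
Column 1 has 4 − 1 + 6 + 16 + 1 + 1 + 17 = 44; the blank must be 46 − 44 = 2.
Row 6 has 2 + 13 − 1 + 12 − 5 + 15 + 6 = 42; the blank must be 46 − 42 = 4.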